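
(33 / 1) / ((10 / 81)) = 2673 / 10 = 267.30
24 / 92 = 6 / 23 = 0.26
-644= -644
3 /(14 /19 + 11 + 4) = 57 /299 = 0.19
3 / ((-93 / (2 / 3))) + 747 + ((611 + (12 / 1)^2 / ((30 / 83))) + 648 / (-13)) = 10315988 / 6045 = 1706.53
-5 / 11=-0.45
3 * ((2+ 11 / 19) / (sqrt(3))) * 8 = 392 * sqrt(3) / 19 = 35.73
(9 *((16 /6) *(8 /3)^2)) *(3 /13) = 512 /13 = 39.38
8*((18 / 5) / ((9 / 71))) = 1136 / 5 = 227.20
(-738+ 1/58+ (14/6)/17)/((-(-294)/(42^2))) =-2182547/493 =-4427.07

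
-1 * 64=-64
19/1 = 19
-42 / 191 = -0.22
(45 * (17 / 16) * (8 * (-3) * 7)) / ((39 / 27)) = -144585 / 26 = -5560.96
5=5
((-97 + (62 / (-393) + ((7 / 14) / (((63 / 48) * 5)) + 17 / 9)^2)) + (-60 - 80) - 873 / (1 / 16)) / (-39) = 184595193934 / 506940525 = 364.14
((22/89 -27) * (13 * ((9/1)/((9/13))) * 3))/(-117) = 30953/267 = 115.93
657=657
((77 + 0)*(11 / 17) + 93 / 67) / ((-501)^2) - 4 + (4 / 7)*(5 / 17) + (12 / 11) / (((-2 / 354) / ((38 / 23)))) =-163463402376002 / 506311436169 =-322.85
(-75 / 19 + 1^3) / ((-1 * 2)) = 28 / 19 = 1.47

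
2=2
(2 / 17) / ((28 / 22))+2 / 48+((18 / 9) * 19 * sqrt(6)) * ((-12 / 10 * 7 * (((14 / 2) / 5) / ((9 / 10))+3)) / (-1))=383 / 2856+21812 * sqrt(6) / 15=3562.02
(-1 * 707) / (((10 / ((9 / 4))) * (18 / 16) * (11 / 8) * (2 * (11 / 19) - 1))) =-651.30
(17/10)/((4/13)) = 221/40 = 5.52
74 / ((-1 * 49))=-74 / 49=-1.51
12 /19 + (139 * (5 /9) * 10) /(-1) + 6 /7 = -922568 /1197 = -770.73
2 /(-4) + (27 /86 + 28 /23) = 1020 /989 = 1.03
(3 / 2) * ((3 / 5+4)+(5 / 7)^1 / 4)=7.17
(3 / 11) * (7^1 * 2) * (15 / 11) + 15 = 2445 / 121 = 20.21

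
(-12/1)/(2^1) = -6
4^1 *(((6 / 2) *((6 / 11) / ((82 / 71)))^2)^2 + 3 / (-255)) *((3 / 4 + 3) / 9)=1533262846364 / 2109970306851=0.73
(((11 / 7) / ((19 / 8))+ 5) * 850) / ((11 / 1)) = 437.49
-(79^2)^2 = -38950081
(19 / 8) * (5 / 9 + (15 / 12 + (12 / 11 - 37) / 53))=449825 / 167904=2.68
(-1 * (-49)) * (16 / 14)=56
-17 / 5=-3.40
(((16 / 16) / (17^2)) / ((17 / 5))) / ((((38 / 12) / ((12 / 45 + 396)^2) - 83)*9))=-0.00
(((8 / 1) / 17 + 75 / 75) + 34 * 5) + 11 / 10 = 29337 / 170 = 172.57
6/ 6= 1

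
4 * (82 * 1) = 328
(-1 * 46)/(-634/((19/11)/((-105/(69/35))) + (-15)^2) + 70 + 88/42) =-63660198/95873717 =-0.66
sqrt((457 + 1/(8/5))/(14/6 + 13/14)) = 11.84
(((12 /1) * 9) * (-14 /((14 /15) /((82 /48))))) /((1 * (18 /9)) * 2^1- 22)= 615 /4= 153.75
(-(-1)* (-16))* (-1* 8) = 128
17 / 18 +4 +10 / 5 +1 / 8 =509 / 72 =7.07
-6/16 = -3/8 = -0.38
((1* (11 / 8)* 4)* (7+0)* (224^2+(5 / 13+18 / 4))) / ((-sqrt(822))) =-67384.98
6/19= 0.32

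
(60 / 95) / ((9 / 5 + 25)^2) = 75 / 85291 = 0.00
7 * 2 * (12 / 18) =28 / 3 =9.33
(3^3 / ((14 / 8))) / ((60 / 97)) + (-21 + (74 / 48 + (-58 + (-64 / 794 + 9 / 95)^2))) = -12549405772733 / 238966765800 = -52.52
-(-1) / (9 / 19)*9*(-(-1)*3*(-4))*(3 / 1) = -684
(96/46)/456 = 2/437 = 0.00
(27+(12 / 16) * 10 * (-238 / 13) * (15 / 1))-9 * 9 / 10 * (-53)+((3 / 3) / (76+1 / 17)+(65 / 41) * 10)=-10940203493 / 6891690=-1587.45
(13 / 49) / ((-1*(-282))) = 13 / 13818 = 0.00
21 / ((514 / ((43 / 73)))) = 903 / 37522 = 0.02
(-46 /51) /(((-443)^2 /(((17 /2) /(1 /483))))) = -3703 /196249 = -0.02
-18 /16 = -9 /8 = -1.12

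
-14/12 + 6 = 29/6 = 4.83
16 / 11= 1.45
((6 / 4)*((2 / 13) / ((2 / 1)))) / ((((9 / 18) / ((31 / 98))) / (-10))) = -465 / 637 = -0.73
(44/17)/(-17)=-44/289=-0.15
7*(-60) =-420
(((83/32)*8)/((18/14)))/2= 581/72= 8.07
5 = 5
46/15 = 3.07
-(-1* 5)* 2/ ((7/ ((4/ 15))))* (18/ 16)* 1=3/ 7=0.43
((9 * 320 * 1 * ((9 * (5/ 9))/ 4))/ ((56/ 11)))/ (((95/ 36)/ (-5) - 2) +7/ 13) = -2316600/ 6517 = -355.47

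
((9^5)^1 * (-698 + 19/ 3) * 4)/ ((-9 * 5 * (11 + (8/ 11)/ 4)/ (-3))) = -39934620/ 41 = -974015.12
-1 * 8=-8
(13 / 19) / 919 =13 / 17461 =0.00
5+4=9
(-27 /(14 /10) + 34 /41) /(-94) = 5297 /26978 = 0.20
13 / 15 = 0.87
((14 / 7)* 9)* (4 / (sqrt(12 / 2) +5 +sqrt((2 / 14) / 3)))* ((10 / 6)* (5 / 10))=1260 / (sqrt(21) +21* sqrt(6) +105)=7.83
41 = 41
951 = 951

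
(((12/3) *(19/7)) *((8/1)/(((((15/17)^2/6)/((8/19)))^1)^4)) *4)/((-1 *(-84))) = 14629223668908032/31902387890625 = 458.56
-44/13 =-3.38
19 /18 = 1.06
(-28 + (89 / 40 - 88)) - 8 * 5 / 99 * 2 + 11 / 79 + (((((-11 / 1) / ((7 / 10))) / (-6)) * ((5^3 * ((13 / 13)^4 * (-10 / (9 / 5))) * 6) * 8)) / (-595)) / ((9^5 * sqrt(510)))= -35802611 / 312840 + 110000 * sqrt(510) / 22577208003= -114.44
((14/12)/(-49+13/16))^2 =3136/5349969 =0.00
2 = 2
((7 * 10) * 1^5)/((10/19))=133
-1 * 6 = -6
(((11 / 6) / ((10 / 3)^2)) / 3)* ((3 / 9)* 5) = 0.09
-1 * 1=-1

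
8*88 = 704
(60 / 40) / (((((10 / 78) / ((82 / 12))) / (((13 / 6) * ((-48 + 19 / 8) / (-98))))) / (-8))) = -505817 / 784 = -645.17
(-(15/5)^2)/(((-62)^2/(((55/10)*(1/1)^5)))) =-99/7688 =-0.01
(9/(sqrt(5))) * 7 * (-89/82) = -5607 * sqrt(5)/410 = -30.58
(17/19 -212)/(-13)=4011/247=16.24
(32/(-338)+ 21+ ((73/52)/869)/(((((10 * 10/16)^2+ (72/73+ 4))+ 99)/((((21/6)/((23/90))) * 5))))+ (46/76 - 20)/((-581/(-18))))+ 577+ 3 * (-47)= 2842801670867480142/6230044034891677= 456.31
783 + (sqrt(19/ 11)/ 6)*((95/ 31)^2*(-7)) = 783- 63175*sqrt(209)/ 63426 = 768.60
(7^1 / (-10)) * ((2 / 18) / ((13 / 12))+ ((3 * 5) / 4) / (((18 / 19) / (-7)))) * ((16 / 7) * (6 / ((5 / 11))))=189486 / 325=583.03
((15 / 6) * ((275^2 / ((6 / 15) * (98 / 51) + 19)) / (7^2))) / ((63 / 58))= 932078125 / 5187189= 179.69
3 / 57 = 1 / 19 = 0.05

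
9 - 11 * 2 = -13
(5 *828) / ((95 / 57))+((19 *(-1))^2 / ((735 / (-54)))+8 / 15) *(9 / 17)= 10288554 / 4165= 2470.24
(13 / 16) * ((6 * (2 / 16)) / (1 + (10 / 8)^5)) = 208 / 1383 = 0.15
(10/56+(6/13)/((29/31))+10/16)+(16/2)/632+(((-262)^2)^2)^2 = 37031115877216030988262419/1667848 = 22202932088065597697.31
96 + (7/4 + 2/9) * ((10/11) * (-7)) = 16523/198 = 83.45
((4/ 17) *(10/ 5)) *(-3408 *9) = -245376/ 17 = -14433.88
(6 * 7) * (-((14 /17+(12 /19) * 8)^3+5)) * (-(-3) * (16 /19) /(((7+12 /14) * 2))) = -49433306720112 /35214689015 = -1403.77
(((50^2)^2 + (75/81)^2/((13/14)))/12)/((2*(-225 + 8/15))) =-148078146875/127636236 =-1160.16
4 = 4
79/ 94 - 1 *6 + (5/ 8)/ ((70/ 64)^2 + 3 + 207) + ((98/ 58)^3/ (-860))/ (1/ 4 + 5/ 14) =-1872266070908661/ 362431105558690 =-5.17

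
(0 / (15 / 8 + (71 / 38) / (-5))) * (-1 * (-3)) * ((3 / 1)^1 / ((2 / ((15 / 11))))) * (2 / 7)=0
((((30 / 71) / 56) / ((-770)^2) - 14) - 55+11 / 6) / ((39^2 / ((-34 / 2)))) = 807517230367 / 1075668113520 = 0.75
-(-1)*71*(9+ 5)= 994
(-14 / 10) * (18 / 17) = -126 / 85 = -1.48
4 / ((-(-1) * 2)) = 2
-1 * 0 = 0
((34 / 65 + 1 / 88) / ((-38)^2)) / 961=3057 / 7937552480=0.00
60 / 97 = 0.62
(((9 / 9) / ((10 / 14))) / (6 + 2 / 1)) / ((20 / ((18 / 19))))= 63 / 7600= 0.01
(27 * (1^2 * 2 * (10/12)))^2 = 2025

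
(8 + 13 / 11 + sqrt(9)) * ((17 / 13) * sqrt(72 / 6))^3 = 15800208 * sqrt(3) / 24167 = 1132.40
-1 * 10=-10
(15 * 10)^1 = 150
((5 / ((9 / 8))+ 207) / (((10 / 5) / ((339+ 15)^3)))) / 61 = 4690034844 / 61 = 76885817.11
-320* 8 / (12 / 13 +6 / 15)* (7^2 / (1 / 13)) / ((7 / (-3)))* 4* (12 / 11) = 1090252800 / 473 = 2304974.21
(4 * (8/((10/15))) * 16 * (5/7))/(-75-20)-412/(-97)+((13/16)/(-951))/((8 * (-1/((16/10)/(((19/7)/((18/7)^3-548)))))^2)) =-23967338247332/1998902549175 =-11.99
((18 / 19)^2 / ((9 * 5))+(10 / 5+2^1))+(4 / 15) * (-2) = 3776 / 1083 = 3.49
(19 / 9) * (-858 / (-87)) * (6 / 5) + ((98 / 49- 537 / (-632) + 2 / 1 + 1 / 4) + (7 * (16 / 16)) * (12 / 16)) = 9713911 / 274920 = 35.33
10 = 10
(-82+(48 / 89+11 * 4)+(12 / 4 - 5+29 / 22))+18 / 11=-71479 / 1958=-36.51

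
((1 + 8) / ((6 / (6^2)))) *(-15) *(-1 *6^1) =4860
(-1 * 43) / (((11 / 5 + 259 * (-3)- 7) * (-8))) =-215 / 31272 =-0.01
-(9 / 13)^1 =-9 / 13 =-0.69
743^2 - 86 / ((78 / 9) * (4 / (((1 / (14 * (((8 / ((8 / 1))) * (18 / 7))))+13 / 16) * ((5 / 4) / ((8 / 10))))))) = 22046498789 / 39936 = 552045.74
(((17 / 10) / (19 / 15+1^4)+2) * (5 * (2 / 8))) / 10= 0.34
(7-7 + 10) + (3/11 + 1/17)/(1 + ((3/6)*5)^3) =249206/24871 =10.02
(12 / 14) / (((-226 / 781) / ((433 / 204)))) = -338173 / 53788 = -6.29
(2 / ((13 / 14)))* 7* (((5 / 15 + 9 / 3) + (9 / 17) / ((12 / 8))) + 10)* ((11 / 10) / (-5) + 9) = 30029356 / 16575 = 1811.73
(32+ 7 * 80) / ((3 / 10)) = 5920 / 3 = 1973.33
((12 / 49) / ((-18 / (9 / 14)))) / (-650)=3 / 222950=0.00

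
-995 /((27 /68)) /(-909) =67660 /24543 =2.76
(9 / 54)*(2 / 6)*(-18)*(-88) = 88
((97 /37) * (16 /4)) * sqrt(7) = 388 * sqrt(7) /37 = 27.74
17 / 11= 1.55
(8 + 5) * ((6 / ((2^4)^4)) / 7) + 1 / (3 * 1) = 229493 / 688128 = 0.33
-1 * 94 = -94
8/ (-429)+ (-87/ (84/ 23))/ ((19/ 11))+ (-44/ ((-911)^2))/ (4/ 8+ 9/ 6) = -2615774096525/ 189411209988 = -13.81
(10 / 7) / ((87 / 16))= 160 / 609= 0.26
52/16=13/4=3.25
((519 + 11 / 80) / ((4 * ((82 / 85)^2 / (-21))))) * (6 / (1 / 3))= -11342323755 / 215168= -52713.80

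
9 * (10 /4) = 45 /2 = 22.50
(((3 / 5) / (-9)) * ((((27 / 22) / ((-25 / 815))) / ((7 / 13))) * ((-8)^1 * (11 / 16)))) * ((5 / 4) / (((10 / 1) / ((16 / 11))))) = -19071 / 3850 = -4.95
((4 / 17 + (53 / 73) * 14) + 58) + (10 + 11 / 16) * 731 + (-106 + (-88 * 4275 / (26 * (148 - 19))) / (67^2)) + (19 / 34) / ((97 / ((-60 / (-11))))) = 7774.97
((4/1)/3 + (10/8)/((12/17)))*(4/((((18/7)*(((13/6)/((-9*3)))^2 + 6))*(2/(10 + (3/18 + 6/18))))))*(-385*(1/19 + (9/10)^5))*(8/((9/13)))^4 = -6406444502746288/343816875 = -18633304.44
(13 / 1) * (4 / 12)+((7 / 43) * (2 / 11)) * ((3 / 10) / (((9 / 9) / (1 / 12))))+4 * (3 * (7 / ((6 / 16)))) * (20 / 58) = 67138229 / 823020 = 81.58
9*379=3411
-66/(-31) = 66/31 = 2.13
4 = 4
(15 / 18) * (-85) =-425 / 6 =-70.83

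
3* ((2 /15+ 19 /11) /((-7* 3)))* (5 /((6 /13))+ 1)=-21797 /6930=-3.15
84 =84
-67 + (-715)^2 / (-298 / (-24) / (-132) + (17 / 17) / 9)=89975399 / 3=29991799.67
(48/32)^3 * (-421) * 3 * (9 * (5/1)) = -1534545/8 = -191818.12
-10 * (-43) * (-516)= -221880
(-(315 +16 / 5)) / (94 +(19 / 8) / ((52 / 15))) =-661856 / 196945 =-3.36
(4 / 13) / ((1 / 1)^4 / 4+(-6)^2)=16 / 1885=0.01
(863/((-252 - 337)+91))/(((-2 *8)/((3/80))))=863/212480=0.00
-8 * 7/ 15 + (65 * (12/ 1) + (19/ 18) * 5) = 70339/ 90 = 781.54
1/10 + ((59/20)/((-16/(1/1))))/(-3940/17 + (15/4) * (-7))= 141363/1403600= 0.10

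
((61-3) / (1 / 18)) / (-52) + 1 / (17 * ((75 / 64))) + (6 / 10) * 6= -272273 / 16575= -16.43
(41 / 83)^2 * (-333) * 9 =-5037957 / 6889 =-731.30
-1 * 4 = -4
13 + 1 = 14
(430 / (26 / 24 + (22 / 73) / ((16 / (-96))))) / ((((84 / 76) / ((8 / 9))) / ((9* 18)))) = -68706432 / 889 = -77285.08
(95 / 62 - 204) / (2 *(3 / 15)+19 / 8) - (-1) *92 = 65512 / 3441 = 19.04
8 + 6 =14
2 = 2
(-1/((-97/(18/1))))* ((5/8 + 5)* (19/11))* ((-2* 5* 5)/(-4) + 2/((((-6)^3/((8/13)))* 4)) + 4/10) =1290309/55484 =23.26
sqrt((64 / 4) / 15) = 4*sqrt(15) / 15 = 1.03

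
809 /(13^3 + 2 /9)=7281 /19775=0.37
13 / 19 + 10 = 203 / 19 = 10.68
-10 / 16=-5 / 8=-0.62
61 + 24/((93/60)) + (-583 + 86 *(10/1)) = 10958/31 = 353.48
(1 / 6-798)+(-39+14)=-4937 / 6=-822.83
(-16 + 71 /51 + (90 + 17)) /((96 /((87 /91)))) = 17081 /18564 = 0.92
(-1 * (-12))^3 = 1728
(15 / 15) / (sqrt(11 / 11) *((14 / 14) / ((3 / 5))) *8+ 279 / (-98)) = 294 / 3083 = 0.10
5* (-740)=-3700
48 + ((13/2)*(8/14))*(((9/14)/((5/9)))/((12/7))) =7071/140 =50.51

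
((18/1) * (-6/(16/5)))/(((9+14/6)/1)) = -405/136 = -2.98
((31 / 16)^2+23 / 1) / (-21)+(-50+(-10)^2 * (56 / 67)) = 3879039 / 120064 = 32.31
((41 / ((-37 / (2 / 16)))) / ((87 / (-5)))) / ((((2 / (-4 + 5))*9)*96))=205 / 44499456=0.00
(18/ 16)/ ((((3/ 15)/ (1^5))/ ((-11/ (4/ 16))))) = -495/ 2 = -247.50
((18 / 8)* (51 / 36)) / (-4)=-51 / 64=-0.80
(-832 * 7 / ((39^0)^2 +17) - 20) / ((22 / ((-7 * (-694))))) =-7510468 / 99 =-75863.31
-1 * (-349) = 349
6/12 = 1/2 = 0.50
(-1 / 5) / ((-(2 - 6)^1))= -1 / 20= -0.05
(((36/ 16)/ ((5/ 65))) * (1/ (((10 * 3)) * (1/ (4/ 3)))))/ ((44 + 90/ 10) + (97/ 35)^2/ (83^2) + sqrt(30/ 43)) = 0.02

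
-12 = -12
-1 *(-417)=417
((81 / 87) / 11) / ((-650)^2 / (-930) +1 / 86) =-215946 / 1159056833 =-0.00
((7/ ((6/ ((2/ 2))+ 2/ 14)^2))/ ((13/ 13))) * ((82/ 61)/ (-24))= -14063/ 1353468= -0.01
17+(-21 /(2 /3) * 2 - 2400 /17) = -3182 /17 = -187.18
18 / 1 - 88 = -70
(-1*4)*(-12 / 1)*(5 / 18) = 40 / 3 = 13.33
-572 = -572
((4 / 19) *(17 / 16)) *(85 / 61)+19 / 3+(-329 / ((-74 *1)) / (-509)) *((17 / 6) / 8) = 4639244643 / 698478304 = 6.64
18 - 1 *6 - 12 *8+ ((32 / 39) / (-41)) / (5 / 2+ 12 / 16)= -84.01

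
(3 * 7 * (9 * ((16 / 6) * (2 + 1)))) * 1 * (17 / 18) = 1428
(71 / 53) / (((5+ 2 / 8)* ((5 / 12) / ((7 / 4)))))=1.07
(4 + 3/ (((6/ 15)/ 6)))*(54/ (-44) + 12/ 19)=-29.19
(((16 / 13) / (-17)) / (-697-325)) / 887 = 8 / 100169797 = 0.00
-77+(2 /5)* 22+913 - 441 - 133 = 1354 /5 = 270.80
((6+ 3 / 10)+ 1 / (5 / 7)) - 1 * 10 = -2.30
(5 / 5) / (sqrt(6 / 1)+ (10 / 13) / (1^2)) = -65 / 457+ 169 * sqrt(6) / 914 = 0.31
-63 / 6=-21 / 2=-10.50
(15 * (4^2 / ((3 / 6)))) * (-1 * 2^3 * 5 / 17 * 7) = -134400 / 17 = -7905.88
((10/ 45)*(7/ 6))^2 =49/ 729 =0.07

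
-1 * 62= -62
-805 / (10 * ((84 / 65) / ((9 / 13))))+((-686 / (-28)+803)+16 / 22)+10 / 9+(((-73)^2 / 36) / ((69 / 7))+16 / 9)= 43882807 / 54648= 803.01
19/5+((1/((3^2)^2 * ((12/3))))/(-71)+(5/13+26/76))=128602627/28409940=4.53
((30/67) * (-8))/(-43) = 240/2881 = 0.08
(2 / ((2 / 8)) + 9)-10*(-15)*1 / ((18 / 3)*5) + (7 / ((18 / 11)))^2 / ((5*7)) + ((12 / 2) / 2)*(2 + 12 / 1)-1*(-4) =111007 / 1620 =68.52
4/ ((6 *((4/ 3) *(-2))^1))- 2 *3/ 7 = -31/ 28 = -1.11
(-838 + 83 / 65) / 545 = -54387 / 35425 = -1.54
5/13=0.38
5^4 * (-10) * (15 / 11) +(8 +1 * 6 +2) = -93574 / 11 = -8506.73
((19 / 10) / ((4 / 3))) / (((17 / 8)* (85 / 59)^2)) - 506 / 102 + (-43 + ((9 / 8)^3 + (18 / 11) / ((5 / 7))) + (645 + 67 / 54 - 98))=47096373757613 / 93386304000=504.32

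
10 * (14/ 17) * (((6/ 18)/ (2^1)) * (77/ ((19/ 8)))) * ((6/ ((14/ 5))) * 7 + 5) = 862400/ 969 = 889.99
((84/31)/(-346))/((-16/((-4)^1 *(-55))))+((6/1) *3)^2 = 3476379/10726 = 324.11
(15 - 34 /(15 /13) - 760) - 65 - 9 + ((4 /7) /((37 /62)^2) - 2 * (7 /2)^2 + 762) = -31440527 /287490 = -109.36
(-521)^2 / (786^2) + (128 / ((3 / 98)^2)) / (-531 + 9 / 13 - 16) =-547537917041 / 2193793596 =-249.58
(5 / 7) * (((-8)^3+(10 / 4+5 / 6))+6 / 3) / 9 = -40.21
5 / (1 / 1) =5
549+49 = 598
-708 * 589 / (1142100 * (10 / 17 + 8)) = -590767 / 13895550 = -0.04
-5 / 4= -1.25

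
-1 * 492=-492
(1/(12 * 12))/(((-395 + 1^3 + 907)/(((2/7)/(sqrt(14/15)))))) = sqrt(210)/3619728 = 0.00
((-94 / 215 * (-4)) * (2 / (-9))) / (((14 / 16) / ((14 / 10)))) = -6016 / 9675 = -0.62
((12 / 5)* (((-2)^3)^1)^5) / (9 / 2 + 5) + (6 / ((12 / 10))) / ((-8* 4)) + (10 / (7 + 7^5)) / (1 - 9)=-211573077593 / 25557280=-8278.39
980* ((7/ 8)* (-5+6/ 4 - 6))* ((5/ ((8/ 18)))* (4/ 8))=-1466325/ 32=-45822.66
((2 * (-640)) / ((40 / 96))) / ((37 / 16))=-49152 / 37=-1328.43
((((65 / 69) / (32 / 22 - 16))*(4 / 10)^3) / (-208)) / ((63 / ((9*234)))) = 429 / 644000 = 0.00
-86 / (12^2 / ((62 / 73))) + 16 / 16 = 1295 / 2628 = 0.49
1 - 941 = -940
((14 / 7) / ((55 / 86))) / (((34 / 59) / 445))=451586 / 187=2414.90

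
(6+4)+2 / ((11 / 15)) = 140 / 11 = 12.73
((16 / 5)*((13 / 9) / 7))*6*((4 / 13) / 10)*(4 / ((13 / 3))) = 256 / 2275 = 0.11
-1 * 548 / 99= -5.54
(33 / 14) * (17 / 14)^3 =162129 / 38416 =4.22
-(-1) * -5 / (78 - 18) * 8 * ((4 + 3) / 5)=-0.93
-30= -30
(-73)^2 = 5329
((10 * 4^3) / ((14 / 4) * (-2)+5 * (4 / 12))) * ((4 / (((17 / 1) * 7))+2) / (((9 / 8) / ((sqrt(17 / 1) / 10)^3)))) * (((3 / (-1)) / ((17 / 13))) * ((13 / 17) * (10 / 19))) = 654368 * sqrt(17) / 192185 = 14.04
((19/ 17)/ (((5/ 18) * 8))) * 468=20007/ 85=235.38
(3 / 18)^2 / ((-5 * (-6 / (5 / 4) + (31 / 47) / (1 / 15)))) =-47 / 43092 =-0.00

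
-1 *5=-5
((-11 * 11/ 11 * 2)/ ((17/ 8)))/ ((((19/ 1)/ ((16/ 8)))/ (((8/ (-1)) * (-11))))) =-95.90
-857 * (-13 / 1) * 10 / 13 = 8570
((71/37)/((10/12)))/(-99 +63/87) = -0.02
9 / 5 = 1.80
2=2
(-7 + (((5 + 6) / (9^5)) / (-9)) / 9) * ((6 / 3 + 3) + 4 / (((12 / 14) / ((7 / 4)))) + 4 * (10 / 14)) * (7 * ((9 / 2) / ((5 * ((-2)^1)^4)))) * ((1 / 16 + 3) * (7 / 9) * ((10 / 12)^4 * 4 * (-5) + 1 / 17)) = 204040831699285483 / 202326476175360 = 1008.47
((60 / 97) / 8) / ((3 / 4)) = 10 / 97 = 0.10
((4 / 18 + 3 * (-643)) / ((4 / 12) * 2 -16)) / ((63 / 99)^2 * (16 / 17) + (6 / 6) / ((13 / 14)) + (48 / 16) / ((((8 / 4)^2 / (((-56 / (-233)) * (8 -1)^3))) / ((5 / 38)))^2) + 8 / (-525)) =5.35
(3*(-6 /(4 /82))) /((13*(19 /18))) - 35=-15287 /247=-61.89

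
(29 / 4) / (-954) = -0.01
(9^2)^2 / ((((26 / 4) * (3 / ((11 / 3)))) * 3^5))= 5.08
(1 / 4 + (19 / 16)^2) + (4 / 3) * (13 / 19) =37537 / 14592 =2.57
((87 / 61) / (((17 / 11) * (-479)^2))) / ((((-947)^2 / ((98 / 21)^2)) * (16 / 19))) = 296989 / 2560536595901436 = 0.00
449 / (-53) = -449 / 53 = -8.47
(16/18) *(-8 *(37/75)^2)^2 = 959570432/284765625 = 3.37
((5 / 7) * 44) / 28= 1.12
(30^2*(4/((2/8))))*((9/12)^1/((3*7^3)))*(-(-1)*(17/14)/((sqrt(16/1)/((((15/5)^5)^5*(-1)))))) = -6481757862238950/2401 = -2699607606097.02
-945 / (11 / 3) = -2835 / 11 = -257.73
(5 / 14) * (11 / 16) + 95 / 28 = 815 / 224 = 3.64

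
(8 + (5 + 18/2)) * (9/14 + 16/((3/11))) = 27401/21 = 1304.81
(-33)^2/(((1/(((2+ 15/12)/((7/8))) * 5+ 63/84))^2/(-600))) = -23904720675/98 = -243925721.17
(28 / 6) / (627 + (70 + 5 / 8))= 112 / 16743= 0.01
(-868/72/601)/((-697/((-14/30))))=-1519/113102190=-0.00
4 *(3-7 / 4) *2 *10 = 100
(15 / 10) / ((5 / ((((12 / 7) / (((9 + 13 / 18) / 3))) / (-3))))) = -324 / 6125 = -0.05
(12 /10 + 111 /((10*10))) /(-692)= -231 /69200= -0.00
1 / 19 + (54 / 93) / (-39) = 0.04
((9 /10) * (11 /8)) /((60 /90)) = 297 /160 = 1.86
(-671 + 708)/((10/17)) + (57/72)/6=45383/720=63.03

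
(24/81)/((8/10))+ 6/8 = 121/108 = 1.12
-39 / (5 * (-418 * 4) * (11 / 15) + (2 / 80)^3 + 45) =7488000 / 1168447997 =0.01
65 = 65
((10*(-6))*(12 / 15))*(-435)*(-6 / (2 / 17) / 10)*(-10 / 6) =177480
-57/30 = -19/10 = -1.90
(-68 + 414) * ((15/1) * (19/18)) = 16435/3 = 5478.33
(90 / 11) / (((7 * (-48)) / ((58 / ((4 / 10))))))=-2175 / 616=-3.53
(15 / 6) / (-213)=-5 / 426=-0.01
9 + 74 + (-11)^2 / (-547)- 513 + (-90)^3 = -398998331 / 547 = -729430.22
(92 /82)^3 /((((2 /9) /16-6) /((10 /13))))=-70081920 /386164363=-0.18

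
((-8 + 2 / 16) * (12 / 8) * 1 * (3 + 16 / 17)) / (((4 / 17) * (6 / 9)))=-37989 / 128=-296.79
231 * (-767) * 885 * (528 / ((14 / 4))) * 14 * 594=-196712054098560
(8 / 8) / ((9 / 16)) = 16 / 9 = 1.78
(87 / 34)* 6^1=261 / 17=15.35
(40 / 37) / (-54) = -20 / 999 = -0.02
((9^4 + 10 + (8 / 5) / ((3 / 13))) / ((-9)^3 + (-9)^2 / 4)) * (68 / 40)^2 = -26.82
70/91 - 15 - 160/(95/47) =-93.39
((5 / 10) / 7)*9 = 9 / 14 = 0.64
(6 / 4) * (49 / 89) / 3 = 49 / 178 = 0.28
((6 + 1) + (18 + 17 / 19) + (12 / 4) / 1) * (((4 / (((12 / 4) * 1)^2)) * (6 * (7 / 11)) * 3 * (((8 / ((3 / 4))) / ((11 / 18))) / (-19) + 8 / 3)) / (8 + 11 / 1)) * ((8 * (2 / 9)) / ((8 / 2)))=14975744 / 2489817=6.01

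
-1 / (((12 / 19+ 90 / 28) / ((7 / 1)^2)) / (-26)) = 338884 / 1023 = 331.26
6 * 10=60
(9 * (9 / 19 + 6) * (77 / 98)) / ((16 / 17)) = 207009 / 4256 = 48.64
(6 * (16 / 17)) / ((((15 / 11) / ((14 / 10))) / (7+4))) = 27104 / 425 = 63.77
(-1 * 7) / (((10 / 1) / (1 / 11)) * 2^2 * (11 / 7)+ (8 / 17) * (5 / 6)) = -2499 / 246980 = -0.01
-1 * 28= -28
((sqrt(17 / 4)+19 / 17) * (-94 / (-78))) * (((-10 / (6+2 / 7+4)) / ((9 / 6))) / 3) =-1645 * sqrt(17) / 12636 - 31255 / 107406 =-0.83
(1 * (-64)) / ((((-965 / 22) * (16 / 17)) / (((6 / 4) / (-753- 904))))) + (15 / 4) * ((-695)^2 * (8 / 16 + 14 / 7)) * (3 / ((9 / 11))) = 212398832266423 / 12792040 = 16603984.37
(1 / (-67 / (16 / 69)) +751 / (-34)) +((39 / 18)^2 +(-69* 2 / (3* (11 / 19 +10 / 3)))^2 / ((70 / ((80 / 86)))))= -219655550599349 / 14116605642468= -15.56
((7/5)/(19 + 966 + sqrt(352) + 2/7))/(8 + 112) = 10241/864570200-343 * sqrt(22)/7132704150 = 0.00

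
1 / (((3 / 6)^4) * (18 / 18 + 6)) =16 / 7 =2.29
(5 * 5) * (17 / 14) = 425 / 14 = 30.36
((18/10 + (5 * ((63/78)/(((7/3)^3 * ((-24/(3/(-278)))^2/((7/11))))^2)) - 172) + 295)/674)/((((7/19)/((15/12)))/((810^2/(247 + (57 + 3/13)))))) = 10267629821993037821630152365/7578496209183119687548928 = 1354.84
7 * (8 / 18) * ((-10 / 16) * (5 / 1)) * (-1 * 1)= 175 / 18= 9.72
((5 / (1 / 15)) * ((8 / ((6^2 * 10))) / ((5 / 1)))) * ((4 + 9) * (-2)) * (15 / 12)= -65 / 6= -10.83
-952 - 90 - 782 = -1824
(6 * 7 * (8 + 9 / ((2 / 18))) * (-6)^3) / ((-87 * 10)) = 134568 / 145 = 928.06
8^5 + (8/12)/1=98306/3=32768.67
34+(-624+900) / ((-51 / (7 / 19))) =10338 / 323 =32.01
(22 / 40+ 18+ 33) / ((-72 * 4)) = -1031 / 5760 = -0.18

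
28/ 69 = 0.41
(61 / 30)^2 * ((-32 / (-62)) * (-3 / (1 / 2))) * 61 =-1815848 / 2325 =-781.01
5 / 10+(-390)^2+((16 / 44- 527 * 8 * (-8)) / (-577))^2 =12529857310497 / 80568818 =155517.45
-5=-5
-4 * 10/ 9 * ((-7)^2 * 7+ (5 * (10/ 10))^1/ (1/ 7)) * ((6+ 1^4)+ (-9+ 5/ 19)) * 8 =443520/ 19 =23343.16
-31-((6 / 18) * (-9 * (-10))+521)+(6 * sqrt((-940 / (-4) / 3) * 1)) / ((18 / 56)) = -582+56 * sqrt(705) / 9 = -416.79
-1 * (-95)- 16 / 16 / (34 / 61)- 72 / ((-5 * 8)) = 95.01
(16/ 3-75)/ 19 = -11/ 3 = -3.67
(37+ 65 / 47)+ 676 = 33576 / 47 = 714.38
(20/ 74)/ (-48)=-5/ 888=-0.01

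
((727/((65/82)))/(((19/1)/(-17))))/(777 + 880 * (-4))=1013438/3387605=0.30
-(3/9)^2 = -0.11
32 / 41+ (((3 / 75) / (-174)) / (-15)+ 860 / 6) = 385540541 / 2675250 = 144.11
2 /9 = 0.22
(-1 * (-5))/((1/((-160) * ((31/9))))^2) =123008000/81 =1518617.28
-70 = -70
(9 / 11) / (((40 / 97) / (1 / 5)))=873 / 2200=0.40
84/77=12/11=1.09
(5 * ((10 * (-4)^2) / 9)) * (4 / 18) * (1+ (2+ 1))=6400 / 81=79.01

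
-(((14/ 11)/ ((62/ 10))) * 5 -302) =102632/ 341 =300.97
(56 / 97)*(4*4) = 9.24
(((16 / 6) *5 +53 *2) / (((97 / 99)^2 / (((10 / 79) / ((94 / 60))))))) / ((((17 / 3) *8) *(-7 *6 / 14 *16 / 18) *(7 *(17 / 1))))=-394735275 / 565398025528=-0.00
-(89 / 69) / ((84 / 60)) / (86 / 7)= -445 / 5934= -0.07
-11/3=-3.67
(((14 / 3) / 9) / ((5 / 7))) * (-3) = -98 / 45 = -2.18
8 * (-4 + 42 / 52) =-332 / 13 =-25.54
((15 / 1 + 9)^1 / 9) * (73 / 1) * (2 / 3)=1168 / 9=129.78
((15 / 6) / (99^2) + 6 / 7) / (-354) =-117647 / 48573756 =-0.00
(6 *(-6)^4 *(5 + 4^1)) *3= 209952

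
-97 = -97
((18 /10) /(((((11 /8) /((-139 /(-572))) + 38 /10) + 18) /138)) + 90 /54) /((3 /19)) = 23306597 /343503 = 67.85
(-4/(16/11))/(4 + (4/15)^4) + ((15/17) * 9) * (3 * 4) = 1304392005/13787408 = 94.61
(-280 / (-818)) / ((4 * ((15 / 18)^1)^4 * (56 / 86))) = 13932 / 51125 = 0.27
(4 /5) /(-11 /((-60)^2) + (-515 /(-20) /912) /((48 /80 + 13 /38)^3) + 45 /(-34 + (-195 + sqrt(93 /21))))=-144145102688022757086720 /29872754133118122160859 + 106576927561544040000 * sqrt(217) /29872754133118122160859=-4.77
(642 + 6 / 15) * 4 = 12848 / 5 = 2569.60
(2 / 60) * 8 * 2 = 0.53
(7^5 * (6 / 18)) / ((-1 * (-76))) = 16807 / 228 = 73.71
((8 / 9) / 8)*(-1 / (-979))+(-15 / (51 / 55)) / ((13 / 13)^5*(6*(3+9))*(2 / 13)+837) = -46388 / 2446521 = -0.02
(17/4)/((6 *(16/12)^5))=0.17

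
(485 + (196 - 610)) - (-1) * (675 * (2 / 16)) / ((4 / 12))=2593 / 8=324.12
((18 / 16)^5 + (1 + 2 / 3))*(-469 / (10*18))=-159922903 / 17694720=-9.04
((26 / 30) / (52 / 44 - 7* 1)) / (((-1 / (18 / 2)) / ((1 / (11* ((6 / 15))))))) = 0.30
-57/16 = -3.56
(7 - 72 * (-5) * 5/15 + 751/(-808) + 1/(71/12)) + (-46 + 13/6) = 14182441/172104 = 82.41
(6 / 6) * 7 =7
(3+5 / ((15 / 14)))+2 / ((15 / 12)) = 139 / 15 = 9.27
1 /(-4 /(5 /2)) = -5 /8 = -0.62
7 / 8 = 0.88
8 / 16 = 1 / 2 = 0.50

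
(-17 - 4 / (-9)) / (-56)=149 / 504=0.30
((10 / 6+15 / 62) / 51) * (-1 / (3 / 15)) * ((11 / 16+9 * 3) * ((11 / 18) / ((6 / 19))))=-164341925 / 16391808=-10.03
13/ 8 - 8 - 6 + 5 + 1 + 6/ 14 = -333/ 56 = -5.95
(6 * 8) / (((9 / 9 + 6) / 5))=34.29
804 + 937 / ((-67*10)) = 537743 / 670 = 802.60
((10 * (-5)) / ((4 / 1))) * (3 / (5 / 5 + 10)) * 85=-6375 / 22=-289.77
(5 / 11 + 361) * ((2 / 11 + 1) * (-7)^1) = -361816 / 121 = -2990.21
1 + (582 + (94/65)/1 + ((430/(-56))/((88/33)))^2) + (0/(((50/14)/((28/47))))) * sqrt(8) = 1933177689/3261440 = 592.74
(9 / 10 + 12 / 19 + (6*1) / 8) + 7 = 3527 / 380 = 9.28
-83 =-83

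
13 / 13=1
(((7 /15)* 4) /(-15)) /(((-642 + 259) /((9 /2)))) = 14 /9575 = 0.00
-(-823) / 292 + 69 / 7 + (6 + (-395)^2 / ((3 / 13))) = 4146010819 / 6132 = 676127.01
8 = 8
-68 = -68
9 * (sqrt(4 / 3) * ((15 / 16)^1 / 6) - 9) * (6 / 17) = -486 / 17 + 45 * sqrt(3) / 136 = -28.02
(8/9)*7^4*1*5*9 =96040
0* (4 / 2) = 0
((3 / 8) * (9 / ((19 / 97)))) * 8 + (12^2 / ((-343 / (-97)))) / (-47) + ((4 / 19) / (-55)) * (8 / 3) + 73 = 10611514238 / 50539335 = 209.97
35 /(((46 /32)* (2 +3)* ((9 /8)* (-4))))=-224 /207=-1.08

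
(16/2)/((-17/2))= -16/17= -0.94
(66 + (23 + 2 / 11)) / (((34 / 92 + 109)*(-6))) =-2507 / 18447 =-0.14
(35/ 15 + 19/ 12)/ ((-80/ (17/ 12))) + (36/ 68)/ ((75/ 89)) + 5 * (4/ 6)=3811253/ 979200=3.89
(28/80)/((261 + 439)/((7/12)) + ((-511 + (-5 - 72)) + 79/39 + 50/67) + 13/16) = 73164/128681765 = 0.00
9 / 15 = 3 / 5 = 0.60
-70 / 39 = -1.79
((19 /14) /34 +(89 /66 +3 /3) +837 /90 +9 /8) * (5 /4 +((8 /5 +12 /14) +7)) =3017080771 /21991200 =137.19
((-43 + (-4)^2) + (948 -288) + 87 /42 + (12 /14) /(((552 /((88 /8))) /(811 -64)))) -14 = 408187 /644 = 633.83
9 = 9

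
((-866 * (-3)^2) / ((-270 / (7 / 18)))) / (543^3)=3031 / 43227811890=0.00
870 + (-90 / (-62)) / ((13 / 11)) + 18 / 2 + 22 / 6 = 1068629 / 1209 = 883.89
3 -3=0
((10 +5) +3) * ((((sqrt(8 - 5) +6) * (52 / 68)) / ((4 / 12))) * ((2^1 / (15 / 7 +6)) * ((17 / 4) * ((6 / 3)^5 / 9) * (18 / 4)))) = 13104 * sqrt(3) / 19 +78624 / 19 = 5332.67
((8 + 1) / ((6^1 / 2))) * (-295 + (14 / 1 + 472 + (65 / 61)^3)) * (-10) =-1308839880 / 226981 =-5766.30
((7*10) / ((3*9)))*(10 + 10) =1400 / 27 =51.85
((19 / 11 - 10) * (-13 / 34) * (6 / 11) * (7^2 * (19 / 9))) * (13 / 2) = 14317849 / 12342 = 1160.09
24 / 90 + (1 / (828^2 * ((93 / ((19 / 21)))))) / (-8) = 14282085793 / 53557822080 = 0.27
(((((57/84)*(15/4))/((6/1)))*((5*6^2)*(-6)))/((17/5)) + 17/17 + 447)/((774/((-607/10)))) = -90517661/3684240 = -24.57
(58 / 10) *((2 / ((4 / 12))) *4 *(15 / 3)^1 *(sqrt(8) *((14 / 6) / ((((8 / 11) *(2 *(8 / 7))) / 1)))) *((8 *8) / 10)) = 62524 *sqrt(2) / 5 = 17684.46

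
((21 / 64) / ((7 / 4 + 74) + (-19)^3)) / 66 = -7 / 9550816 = -0.00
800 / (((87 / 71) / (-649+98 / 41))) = -501941600 / 1189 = -422154.42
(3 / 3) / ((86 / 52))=0.60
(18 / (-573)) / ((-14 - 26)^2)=-3 / 152800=-0.00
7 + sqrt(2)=8.41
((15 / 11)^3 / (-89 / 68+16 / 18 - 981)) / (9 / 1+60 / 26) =-8950500 / 39172422751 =-0.00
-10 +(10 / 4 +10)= 5 / 2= 2.50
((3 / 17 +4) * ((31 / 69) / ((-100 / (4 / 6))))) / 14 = -2201 / 2463300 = -0.00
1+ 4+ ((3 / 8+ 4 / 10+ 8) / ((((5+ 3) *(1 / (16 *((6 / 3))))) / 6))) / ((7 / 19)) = 20182 / 35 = 576.63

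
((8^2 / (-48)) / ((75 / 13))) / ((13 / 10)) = -8 / 45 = -0.18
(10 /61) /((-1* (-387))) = 10 /23607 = 0.00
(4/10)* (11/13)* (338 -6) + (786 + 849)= 113579/65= 1747.37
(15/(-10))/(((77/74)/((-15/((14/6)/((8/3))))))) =13320/539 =24.71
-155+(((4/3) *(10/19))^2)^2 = -1633620155/10556001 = -154.76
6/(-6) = -1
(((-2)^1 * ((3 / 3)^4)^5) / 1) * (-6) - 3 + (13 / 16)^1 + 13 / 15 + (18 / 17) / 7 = 309317 / 28560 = 10.83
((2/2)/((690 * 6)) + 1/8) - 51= -421243/8280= -50.87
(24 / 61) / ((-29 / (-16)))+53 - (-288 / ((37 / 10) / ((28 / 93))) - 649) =1472379354 / 2029043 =725.65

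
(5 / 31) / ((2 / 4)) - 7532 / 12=-58343 / 93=-627.34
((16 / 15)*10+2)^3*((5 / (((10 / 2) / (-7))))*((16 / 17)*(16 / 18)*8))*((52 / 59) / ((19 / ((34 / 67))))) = -2152923136 / 960579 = -2241.28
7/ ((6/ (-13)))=-91/ 6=-15.17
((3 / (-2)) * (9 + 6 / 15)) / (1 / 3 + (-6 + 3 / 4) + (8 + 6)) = -846 / 545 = -1.55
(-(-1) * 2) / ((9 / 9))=2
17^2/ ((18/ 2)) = 289/ 9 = 32.11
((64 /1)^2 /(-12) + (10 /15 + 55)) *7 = -5999 /3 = -1999.67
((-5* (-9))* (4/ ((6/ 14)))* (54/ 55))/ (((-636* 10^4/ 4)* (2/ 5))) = -189/ 291500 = -0.00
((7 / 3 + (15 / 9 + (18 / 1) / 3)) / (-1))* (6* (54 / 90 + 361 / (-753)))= -1816 / 251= -7.24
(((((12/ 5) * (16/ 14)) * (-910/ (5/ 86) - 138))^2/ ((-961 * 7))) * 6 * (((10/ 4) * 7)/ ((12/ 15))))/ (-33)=574442726400/ 517979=1109007.75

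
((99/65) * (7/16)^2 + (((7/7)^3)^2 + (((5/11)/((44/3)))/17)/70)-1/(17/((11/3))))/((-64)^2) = 773330567/2944196935680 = 0.00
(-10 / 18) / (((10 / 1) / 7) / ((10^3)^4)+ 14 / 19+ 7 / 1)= -66500000000000 / 926100000000171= -0.07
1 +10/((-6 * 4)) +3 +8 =139/12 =11.58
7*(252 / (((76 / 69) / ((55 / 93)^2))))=10227525 / 18259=560.14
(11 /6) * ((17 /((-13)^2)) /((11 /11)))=187 /1014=0.18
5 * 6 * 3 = 90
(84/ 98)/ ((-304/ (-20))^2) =75/ 20216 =0.00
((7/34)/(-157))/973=-1/741982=-0.00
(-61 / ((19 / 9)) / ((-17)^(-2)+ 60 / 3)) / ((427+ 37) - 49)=-0.00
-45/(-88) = 45/88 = 0.51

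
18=18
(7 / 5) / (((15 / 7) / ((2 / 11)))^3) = 0.00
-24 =-24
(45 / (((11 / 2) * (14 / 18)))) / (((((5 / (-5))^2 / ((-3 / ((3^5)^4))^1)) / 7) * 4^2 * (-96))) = 5 / 121219566336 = 0.00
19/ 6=3.17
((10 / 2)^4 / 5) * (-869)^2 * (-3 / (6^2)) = -94395125 / 12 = -7866260.42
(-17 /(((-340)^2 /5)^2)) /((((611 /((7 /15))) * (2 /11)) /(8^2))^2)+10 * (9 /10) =92852632421909 /10316959160625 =9.00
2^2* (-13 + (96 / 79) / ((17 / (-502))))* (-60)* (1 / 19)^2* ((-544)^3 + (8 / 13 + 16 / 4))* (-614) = 20247014667636251520 / 6302699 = 3212435603800.25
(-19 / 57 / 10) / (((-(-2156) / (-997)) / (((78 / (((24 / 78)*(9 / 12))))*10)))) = 168493 / 3234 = 52.10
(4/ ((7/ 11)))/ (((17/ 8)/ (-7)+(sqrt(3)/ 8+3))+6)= 85712/ 118511 -1232* sqrt(3)/ 118511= 0.71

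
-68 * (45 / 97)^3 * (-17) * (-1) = -105340500 / 912673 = -115.42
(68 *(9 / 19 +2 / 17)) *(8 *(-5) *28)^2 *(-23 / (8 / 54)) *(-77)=11456494156800 / 19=602973376673.68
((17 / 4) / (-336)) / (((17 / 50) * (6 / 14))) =-25 / 288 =-0.09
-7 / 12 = -0.58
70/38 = 35/19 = 1.84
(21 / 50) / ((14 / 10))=3 / 10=0.30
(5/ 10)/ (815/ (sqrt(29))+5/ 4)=-58/ 2125375+1304 * sqrt(29)/ 2125375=0.00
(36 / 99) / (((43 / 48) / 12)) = 2304 / 473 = 4.87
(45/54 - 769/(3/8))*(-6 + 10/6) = 159887/18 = 8882.61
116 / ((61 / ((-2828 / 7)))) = -46864 / 61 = -768.26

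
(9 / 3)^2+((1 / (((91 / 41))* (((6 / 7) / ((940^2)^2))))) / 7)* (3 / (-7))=-16005353674267 / 637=-25126143915.65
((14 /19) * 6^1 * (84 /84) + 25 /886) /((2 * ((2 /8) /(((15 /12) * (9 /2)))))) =50.05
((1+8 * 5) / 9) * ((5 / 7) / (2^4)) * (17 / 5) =697 / 1008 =0.69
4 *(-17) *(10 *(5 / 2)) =-1700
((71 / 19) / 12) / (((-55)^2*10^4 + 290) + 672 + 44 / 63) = 1491 / 144841609400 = 0.00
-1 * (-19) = 19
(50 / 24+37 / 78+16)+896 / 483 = 73241 / 3588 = 20.41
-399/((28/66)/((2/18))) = -209/2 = -104.50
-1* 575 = -575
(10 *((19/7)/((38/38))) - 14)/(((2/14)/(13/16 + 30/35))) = 4301/28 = 153.61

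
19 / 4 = 4.75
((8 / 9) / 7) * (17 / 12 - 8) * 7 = -158 / 27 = -5.85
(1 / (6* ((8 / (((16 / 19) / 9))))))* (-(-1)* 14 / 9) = 14 / 4617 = 0.00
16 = 16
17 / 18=0.94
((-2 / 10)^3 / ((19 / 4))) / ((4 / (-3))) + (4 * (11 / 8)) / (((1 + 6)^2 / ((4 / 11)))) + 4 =470397 / 116375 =4.04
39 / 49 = 0.80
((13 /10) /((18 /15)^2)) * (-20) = -325 /18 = -18.06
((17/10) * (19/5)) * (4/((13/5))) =646/65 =9.94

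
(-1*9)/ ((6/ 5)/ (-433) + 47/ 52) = -1013220/ 101443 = -9.99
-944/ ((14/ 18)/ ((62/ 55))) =-1368.19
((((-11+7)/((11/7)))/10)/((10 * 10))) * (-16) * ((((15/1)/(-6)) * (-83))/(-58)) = -1162/7975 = -0.15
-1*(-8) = 8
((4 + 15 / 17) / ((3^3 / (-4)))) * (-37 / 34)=6142 / 7803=0.79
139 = 139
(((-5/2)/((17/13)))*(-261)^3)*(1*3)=3467018295/34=101971126.32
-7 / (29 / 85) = -595 / 29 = -20.52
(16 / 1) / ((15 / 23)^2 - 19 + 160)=4232 / 37407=0.11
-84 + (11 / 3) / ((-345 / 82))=-87842 / 1035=-84.87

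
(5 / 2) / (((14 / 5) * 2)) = 25 / 56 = 0.45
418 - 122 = 296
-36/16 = -9/4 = -2.25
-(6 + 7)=-13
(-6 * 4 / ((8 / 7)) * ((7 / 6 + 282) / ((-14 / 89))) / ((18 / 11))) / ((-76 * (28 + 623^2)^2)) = -151211 / 74949415234848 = -0.00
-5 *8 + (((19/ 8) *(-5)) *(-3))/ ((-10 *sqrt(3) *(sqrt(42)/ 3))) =-40 - 57 *sqrt(14)/ 224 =-40.95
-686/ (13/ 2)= -1372/ 13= -105.54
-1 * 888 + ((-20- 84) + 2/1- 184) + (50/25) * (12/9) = -3514/3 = -1171.33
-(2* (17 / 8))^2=-289 / 16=-18.06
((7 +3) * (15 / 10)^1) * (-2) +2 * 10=-10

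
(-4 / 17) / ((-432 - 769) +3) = 2 / 10183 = 0.00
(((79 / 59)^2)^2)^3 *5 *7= 2068202886108595368350435 / 1779197418239532716881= 1162.44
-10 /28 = -5 /14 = -0.36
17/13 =1.31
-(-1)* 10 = 10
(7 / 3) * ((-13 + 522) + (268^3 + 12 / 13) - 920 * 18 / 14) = 583860825 / 13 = 44912371.15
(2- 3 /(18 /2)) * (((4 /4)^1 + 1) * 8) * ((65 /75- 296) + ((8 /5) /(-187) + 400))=4706032 /1683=2796.22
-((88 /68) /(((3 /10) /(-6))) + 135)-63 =-2926 /17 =-172.12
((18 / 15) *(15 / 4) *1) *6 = 27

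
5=5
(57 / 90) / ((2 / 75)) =95 / 4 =23.75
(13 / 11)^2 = 169 / 121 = 1.40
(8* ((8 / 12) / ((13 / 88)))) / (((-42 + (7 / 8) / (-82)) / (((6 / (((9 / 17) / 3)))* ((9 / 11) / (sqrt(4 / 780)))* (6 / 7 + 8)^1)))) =-17129472* sqrt(195) / 80899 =-2956.77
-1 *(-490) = 490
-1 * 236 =-236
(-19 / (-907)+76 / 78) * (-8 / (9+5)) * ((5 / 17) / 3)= -41420 / 742833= -0.06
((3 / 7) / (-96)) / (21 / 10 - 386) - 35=-15048875 / 429968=-35.00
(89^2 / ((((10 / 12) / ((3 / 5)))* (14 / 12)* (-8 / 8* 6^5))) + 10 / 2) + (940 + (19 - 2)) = 12113279 / 12600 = 961.37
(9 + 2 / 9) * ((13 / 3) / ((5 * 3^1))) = 1079 / 405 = 2.66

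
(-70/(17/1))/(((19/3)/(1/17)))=-210/5491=-0.04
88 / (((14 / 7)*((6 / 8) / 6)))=352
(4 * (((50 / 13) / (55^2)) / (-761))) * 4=-32 / 1197053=-0.00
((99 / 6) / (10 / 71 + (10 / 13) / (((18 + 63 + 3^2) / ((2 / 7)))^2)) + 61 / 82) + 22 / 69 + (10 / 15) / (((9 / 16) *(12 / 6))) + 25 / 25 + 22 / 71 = 1120357941063613 / 9327863036304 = 120.11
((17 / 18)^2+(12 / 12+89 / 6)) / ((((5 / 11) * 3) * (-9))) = -59609 / 43740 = -1.36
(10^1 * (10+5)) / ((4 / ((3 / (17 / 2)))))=225 / 17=13.24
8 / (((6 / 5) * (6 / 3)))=10 / 3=3.33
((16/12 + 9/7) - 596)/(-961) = 12461/20181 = 0.62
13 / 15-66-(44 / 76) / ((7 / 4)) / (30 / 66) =-131393 / 1995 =-65.86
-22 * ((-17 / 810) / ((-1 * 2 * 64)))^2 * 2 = -3179 / 2687385600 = -0.00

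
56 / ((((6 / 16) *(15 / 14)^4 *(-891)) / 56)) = -963780608 / 135320625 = -7.12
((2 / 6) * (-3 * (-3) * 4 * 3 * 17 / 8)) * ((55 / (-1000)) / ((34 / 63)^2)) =-392931 / 27200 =-14.45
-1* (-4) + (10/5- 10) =-4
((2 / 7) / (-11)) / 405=-2 / 31185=-0.00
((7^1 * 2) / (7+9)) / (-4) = -0.22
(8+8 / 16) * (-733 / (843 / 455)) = -5669755 / 1686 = -3362.84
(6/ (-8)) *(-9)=27/ 4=6.75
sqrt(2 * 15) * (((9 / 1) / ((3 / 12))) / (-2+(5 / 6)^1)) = -169.01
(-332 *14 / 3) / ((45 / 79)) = -367192 / 135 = -2719.94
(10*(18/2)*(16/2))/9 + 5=85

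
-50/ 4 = -25/ 2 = -12.50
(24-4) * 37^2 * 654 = 17906520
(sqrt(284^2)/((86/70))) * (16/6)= 79520/129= 616.43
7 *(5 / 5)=7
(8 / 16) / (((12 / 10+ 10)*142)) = 5 / 15904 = 0.00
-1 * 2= -2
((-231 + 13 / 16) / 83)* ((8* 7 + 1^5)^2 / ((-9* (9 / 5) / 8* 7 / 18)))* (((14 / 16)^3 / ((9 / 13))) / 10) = 846931631 / 764928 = 1107.20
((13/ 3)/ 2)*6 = 13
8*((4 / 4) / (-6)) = -1.33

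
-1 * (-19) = 19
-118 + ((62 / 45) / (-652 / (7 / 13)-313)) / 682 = -623059477 / 5280165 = -118.00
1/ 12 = 0.08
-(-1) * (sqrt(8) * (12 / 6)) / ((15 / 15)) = 4 * sqrt(2) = 5.66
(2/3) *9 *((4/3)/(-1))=-8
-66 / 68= -33 / 34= -0.97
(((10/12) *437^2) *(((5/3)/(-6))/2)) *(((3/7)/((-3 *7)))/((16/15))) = 23871125/56448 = 422.89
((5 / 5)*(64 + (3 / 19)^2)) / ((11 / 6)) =138678 / 3971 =34.92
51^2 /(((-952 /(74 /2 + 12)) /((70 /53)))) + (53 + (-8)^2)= -59.82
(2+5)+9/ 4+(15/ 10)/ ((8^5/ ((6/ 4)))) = 1212425/ 131072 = 9.25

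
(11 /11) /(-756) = -1 /756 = -0.00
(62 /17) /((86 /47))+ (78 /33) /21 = 355573 /168861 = 2.11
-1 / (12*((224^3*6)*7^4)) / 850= -1 / 1651534449868800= -0.00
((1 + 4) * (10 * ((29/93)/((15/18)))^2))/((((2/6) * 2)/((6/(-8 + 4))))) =-15138/961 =-15.75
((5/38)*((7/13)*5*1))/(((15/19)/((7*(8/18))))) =490/351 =1.40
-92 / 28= -23 / 7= -3.29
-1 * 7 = -7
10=10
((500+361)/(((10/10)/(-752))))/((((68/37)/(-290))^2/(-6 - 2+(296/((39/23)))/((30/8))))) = -7004776084406240/11271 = -621486654636.34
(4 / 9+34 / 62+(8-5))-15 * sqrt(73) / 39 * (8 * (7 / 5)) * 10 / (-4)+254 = 140 * sqrt(73) / 13+71980 / 279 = 350.01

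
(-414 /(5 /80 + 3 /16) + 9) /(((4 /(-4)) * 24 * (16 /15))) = 8235 /128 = 64.34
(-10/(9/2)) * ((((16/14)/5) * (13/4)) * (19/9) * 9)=-1976/63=-31.37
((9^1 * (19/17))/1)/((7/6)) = 8.62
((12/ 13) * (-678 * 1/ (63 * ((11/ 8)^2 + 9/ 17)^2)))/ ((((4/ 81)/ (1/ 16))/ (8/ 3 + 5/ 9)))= -4364020224/ 630874699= -6.92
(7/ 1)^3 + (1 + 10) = 354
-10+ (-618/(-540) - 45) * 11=-44317/90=-492.41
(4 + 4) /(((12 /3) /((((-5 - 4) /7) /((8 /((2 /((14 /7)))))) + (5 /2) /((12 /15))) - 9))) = -169 /14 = -12.07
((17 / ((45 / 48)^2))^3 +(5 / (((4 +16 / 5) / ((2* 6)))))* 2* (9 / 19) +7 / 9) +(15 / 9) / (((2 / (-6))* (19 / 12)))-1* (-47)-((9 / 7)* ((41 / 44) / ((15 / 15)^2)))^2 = 149615465093172653 / 20530644750000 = 7287.42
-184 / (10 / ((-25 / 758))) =230 / 379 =0.61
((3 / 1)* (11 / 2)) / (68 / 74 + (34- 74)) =-407 / 964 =-0.42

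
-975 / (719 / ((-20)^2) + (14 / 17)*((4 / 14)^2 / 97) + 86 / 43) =-4501770000 / 17537017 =-256.70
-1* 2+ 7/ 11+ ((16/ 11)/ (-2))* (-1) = -7/ 11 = -0.64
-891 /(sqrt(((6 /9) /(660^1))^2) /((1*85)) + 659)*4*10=-54.08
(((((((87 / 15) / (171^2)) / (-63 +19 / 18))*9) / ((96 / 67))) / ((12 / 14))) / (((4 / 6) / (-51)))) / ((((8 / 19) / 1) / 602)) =69596317 / 27116800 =2.57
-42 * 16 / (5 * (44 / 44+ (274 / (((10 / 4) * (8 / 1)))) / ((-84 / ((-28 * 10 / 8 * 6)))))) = -896 / 235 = -3.81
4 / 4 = 1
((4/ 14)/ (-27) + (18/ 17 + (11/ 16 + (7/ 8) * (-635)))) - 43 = -30684883/ 51408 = -596.89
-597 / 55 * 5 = -597 / 11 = -54.27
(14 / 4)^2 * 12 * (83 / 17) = 12201 / 17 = 717.71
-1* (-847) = 847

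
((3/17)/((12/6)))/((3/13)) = 13/34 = 0.38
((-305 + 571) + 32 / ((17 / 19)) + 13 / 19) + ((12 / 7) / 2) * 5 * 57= 1236167 / 2261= 546.73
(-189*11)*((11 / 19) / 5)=-22869 / 95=-240.73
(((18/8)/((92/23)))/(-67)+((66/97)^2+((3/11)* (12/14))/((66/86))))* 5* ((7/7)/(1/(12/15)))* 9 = 58371813729/2135805364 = 27.33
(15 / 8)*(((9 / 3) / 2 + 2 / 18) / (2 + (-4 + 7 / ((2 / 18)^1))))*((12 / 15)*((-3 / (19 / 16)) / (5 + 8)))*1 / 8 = -29 / 30134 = -0.00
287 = 287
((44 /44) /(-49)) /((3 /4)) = -4 /147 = -0.03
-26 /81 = -0.32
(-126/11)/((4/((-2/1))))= 63/11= 5.73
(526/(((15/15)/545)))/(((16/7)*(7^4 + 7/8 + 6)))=1003345/19263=52.09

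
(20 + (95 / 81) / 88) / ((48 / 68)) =2425135 / 85536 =28.35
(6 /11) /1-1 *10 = -104 /11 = -9.45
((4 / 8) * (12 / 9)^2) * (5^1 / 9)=40 / 81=0.49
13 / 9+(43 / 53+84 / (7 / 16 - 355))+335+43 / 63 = 2132263144 / 6314049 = 337.70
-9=-9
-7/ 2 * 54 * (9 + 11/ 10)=-19089/ 10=-1908.90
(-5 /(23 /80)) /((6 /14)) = -2800 /69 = -40.58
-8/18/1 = -4/9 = -0.44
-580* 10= -5800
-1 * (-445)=445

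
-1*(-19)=19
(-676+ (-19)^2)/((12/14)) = -735/2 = -367.50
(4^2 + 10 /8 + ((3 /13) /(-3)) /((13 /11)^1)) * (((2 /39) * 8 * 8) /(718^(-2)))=191642953856 /6591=29076460.91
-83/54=-1.54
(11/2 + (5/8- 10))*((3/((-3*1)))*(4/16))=31/32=0.97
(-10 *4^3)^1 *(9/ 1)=-5760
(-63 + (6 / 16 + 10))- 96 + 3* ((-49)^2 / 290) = -143593 / 1160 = -123.79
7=7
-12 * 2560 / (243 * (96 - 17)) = -10240 / 6399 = -1.60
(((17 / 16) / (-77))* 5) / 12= -85 / 14784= -0.01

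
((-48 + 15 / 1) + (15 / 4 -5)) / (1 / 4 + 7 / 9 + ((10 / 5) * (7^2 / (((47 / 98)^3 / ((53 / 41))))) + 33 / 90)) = -0.03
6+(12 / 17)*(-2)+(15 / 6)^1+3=10.09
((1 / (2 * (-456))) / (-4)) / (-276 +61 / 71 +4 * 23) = -71 / 47434944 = -0.00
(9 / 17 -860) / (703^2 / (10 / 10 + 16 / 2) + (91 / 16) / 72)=-0.02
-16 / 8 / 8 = -0.25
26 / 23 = 1.13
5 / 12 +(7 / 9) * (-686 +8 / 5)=-95741 / 180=-531.89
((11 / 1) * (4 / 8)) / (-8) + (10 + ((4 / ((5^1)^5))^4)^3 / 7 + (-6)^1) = 3.31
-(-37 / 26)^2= -1369 / 676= -2.03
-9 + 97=88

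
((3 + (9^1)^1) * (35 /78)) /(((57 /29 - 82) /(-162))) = 328860 /30173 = 10.90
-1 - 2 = -3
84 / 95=0.88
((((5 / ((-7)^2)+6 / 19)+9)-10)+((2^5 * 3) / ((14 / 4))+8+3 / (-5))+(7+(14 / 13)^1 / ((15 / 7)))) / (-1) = -7579316 / 181545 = -41.75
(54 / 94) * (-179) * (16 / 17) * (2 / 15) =-51552 / 3995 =-12.90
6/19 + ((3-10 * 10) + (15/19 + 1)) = -1803/19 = -94.89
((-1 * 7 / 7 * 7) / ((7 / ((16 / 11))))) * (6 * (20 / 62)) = -960 / 341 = -2.82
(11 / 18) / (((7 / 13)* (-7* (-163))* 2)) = 143 / 287532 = 0.00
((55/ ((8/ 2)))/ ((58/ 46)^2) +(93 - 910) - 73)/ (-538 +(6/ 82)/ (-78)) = 1580273045/ 964642138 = 1.64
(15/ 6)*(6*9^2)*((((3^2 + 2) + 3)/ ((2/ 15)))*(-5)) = -637875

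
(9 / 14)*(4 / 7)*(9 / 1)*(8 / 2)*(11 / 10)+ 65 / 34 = 137101 / 8330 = 16.46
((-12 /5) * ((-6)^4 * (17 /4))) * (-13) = 859248 /5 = 171849.60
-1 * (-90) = 90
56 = 56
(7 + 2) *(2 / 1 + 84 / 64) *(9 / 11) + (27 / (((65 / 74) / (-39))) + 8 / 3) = -3093397 / 2640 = -1171.74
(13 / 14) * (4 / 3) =26 / 21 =1.24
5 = 5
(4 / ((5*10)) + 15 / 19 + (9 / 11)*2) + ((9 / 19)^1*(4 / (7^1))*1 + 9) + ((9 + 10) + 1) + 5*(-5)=247851 / 36575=6.78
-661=-661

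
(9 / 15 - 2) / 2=-7 / 10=-0.70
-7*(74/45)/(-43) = 518/1935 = 0.27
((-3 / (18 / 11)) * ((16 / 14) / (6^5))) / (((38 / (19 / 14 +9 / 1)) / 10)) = -7975 / 10859184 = -0.00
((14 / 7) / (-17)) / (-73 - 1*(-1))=1 / 612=0.00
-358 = -358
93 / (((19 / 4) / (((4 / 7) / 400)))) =93 / 3325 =0.03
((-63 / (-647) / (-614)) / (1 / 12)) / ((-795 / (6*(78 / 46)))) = 29484 / 1210643755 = 0.00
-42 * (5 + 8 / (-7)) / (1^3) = -162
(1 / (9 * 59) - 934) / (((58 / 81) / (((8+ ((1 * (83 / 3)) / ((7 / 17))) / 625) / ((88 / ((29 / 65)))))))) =-158324564049 / 2952950000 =-53.62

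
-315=-315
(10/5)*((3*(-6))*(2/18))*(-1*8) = 32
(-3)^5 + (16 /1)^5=1048333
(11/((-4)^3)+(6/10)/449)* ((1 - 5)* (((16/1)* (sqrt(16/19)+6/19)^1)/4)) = 73509/85310+24503* sqrt(19)/42655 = 3.37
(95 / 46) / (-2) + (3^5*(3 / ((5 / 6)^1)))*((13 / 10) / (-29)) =-2684527 / 66700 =-40.25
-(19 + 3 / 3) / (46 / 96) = -960 / 23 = -41.74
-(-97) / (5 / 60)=1164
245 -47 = 198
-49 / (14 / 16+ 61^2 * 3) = -392 / 89311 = -0.00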